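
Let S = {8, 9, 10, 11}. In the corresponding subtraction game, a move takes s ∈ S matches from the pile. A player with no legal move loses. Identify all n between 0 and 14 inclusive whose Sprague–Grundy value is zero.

n :  0  1  2  3  4  5  6  7  8  9 10 11 12 13 14
G :  0  0  0  0  0  0  0  0  1  1  1  1  1  1  1
P-positions are exactly the n with G(n) = 0.

0, 1, 2, 3, 4, 5, 6, 7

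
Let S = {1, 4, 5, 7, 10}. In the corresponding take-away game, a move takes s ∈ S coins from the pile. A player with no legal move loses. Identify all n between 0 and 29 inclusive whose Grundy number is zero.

0, 2, 8, 11, 14, 17, 20, 23, 26, 29

n :  0  1  2  3  4  5  6  7  8  9 10 11 12 13 14 15 16 17 18 19 20 21 22 23 24 25 26 27 28 29
G :  0  1  0  1  2  3  2  3  0  1  4  0  1  3  0  1  3  0  1  2  0  1  2  0  1  2  0  1  2  0
P-positions are exactly the n with G(n) = 0.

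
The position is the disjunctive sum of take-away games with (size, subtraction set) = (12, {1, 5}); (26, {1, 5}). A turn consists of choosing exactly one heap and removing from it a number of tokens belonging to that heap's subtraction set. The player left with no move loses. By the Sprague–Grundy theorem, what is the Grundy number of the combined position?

0

Heap A, S = {1, 5}:
n :  0  1  2  3  4  5  6  7  8  9 10 11 12
G :  0  1  0  1  0  1  0  1  0  1  0  1  0
G_A(12) = 0.
Heap B, S = {1, 5}:
n :  0  1  2  3  4  5  6  7  8  9 10 11 12 13 14 15 16 17 18 19 20 21 22 23 24 25 26
G :  0  1  0  1  0  1  0  1  0  1  0  1  0  1  0  1  0  1  0  1  0  1  0  1  0  1  0
G_B(26) = 0.
Combined Grundy value = 0 ⊕ 0 = 0.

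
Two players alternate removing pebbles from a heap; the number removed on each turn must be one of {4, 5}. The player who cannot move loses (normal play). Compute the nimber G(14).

G(0) = 0
G(1) = mex{} = 0
G(2) = mex{} = 0
G(3) = mex{} = 0
G(4) = mex{0} = 1
G(5) = mex{0,0} = 1
G(6) = mex{0,0} = 1
G(7) = mex{0,0} = 1
G(8) = mex{1,0} = 2
G(9) = mex{1,1} = 0
G(10) = mex{1,1} = 0
G(11) = mex{1,1} = 0
G(12) = mex{2,1} = 0
G(13) = mex{0,2} = 1
G(14) = mex{0,0} = 1

1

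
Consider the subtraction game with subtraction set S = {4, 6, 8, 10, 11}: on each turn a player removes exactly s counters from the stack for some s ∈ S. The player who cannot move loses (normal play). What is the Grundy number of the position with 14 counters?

n :  0  1  2  3  4  5  6  7  8  9 10 11 12 13 14
G :  0  0  0  0  1  1  1  1  2  2  2  2  3  3  3

3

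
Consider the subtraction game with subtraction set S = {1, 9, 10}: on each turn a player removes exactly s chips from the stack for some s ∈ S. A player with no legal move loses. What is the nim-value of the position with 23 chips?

0

n :  0  1  2  3  4  5  6  7  8  9 10 11 12 13 14 15 16 17 18 19 20 21 22 23
G :  0  1  0  1  0  1  0  1  0  1  2  3  2  3  2  3  2  3  2  0  1  0  1  0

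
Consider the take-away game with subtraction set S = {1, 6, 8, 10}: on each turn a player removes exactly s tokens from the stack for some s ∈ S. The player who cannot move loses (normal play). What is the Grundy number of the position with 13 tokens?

G(0) = 0
G(1) = mex{0} = 1
G(2) = mex{1} = 0
G(3) = mex{0} = 1
G(4) = mex{1} = 0
G(5) = mex{0} = 1
G(6) = mex{1,0} = 2
G(7) = mex{2,1} = 0
G(8) = mex{0,0,0} = 1
G(9) = mex{1,1,1} = 0
G(10) = mex{0,0,0,0} = 1
G(11) = mex{1,1,1,1} = 0
G(12) = mex{0,2,0,0} = 1
G(13) = mex{1,0,1,1} = 2

2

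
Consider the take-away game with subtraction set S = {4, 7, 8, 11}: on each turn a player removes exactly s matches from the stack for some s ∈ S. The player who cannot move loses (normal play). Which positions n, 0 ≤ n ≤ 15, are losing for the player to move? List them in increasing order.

n :  0  1  2  3  4  5  6  7  8  9 10 11 12 13 14 15
G :  0  0  0  0  1  1  1  1  2  2  2  2  3  3  3  0
P-positions are exactly the n with G(n) = 0.

0, 1, 2, 3, 15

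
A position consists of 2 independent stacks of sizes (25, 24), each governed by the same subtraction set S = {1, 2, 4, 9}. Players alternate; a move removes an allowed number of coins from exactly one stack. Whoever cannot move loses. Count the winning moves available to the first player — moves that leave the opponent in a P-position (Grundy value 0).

3

All stacks use S = {1, 2, 4, 9}:
G(0) = 0
G(1) = mex{0} = 1
G(2) = mex{1,0} = 2
G(3) = mex{2,1} = 0
G(4) = mex{0,2,0} = 1
G(5) = mex{1,0,1} = 2
G(6) = mex{2,1,2} = 0
G(7) = mex{0,2,0} = 1
G(8) = mex{1,0,1} = 2
G(9) = mex{2,1,2,0} = 3
G(10) = mex{3,2,0,1} = 4
G(11) = mex{4,3,1,2} = 0
G(12) = mex{0,4,2,0} = 1
G(13) = mex{1,0,3,1} = 2
G(14) = mex{2,1,4,2} = 0
G(15) = mex{0,2,0,0} = 1
G(16) = mex{1,0,1,1} = 2
G(17) = mex{2,1,2,2} = 0
G(18) = mex{0,2,0,3} = 1
G(19) = mex{1,0,1,4} = 2
G(20) = mex{2,1,2,0} = 3
G(21) = mex{3,2,0,1} = 4
G(22) = mex{4,3,1,2} = 0
G(23) = mex{0,4,2,0} = 1
G(24) = mex{1,0,3,1} = 2
G(25) = mex{2,1,4,2} = 0
Stack A: G(25) = 0.
Stack B: G(24) = 2.
Combined Grundy value = 0 ⊕ 2 = 2.
A winning move leaves total XOR = 0, i.e. changes one component's Grundy value g to g ⊕ X where X is the current total.
Stack A: need g' = 0⊕2 = 2. Options: 25−1→G=2, 25−2→G=1, 25−4→G=4, 25−9→G=2. Hits: 2.
Stack B: need g' = 2⊕2 = 0. Options: 24−1→G=1, 24−2→G=0, 24−4→G=3, 24−9→G=1. Hits: 1.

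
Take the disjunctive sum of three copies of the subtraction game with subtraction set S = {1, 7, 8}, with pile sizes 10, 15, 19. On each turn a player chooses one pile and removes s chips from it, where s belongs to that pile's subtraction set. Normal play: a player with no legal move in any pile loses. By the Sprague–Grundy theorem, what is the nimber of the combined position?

2

All piles use S = {1, 7, 8}:
n :  0  1  2  3  4  5  6  7  8  9 10 11 12 13 14 15 16 17 18 19
G :  0  1  0  1  0  1  0  1  2  3  2  3  2  3  2  0  1  0  1  0
Pile A: G(10) = 2.
Pile B: G(15) = 0.
Pile C: G(19) = 0.
Combined Grundy value = 2 ⊕ 0 ⊕ 0 = 2.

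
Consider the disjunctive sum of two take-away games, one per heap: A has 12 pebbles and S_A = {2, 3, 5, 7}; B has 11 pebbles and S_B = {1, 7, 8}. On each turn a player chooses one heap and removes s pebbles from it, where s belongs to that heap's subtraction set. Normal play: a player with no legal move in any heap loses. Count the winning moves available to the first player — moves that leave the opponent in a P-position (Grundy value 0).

2

Heap A, S = {2, 3, 5, 7}:
n :  0  1  2  3  4  5  6  7  8  9 10 11 12
G :  0  0  1  1  2  2  3  3  4  0  0  1  1
G_A(12) = 1.
Heap B, S = {1, 7, 8}:
n :  0  1  2  3  4  5  6  7  8  9 10 11
G :  0  1  0  1  0  1  0  1  2  3  2  3
G_B(11) = 3.
Combined Grundy value = 1 ⊕ 3 = 2.
A winning move leaves total XOR = 0, i.e. changes one component's Grundy value g to g ⊕ X where X is the current total.
Heap A: need g' = 1⊕2 = 3. Options: 12−2→G=0, 12−3→G=0, 12−5→G=3, 12−7→G=2. Hits: 1.
Heap B: need g' = 3⊕2 = 1. Options: 11−1→G=2, 11−7→G=0, 11−8→G=1. Hits: 1.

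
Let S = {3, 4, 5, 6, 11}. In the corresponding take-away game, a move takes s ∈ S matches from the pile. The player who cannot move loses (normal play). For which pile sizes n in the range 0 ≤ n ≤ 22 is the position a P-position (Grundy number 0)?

G(0) = 0
G(1) = mex{} = 0
G(2) = mex{} = 0
G(3) = mex{0} = 1
G(4) = mex{0,0} = 1
G(5) = mex{0,0,0} = 1
G(6) = mex{1,0,0,0} = 2
G(7) = mex{1,1,0,0} = 2
G(8) = mex{1,1,1,0} = 2
G(9) = mex{2,1,1,1} = 0
G(10) = mex{2,2,1,1} = 0
G(11) = mex{2,2,2,1,0} = 3
G(12) = mex{0,2,2,2,0} = 1
G(13) = mex{0,0,2,2,0} = 1
G(14) = mex{3,0,0,2,1} = 4
G(15) = mex{1,3,0,0,1} = 2
G(16) = mex{1,1,3,0,1} = 2
G(17) = mex{4,1,1,3,2} = 0
G(18) = mex{2,4,1,1,2} = 0
G(19) = mex{2,2,4,1,2} = 0
G(20) = mex{0,2,2,4,0} = 1
G(21) = mex{0,0,2,2,0} = 1
G(22) = mex{0,0,0,2,3} = 1
P-positions are exactly the n with G(n) = 0.

0, 1, 2, 9, 10, 17, 18, 19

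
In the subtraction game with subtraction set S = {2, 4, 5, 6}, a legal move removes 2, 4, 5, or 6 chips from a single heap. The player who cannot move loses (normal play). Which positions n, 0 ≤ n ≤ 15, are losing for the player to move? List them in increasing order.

0, 1, 8, 9

n :  0  1  2  3  4  5  6  7  8  9 10 11 12 13 14 15
G :  0  0  1  1  2  2  3  3  0  0  1  1  2  2  3  3
P-positions are exactly the n with G(n) = 0.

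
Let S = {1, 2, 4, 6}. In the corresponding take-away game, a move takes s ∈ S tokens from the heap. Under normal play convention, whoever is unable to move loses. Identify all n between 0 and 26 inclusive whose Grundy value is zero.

G(0) = 0
G(1) = mex{0} = 1
G(2) = mex{1,0} = 2
G(3) = mex{2,1} = 0
G(4) = mex{0,2,0} = 1
G(5) = mex{1,0,1} = 2
G(6) = mex{2,1,2,0} = 3
G(7) = mex{3,2,0,1} = 4
G(8) = mex{4,3,1,2} = 0
G(9) = mex{0,4,2,0} = 1
G(10) = mex{1,0,3,1} = 2
G(11) = mex{2,1,4,2} = 0
G(12) = mex{0,2,0,3} = 1
G(13) = mex{1,0,1,4} = 2
G(14) = mex{2,1,2,0} = 3
G(15) = mex{3,2,0,1} = 4
G(16) = mex{4,3,1,2} = 0
G(17) = mex{0,4,2,0} = 1
G(18) = mex{1,0,3,1} = 2
G(19) = mex{2,1,4,2} = 0
G(20) = mex{0,2,0,3} = 1
G(21) = mex{1,0,1,4} = 2
G(22) = mex{2,1,2,0} = 3
G(23) = mex{3,2,0,1} = 4
G(24) = mex{4,3,1,2} = 0
G(25) = mex{0,4,2,0} = 1
G(26) = mex{1,0,3,1} = 2
P-positions are exactly the n with G(n) = 0.

0, 3, 8, 11, 16, 19, 24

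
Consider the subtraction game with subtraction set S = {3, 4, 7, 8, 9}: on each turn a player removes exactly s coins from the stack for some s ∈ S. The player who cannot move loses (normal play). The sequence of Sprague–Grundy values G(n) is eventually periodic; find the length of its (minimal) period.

G(0) = 0
G(1) = mex{} = 0
G(2) = mex{} = 0
G(3) = mex{0} = 1
G(4) = mex{0,0} = 1
G(5) = mex{0,0} = 1
G(6) = mex{1,0} = 2
G(7) = mex{1,1,0} = 2
G(8) = mex{1,1,0,0} = 2
G(9) = mex{2,1,0,0,0} = 3
G(10) = mex{2,2,1,0,0} = 3
G(11) = mex{2,2,1,1,0} = 3
G(12) = mex{3,2,1,1,1} = 0
G(13) = mex{3,3,2,1,1} = 0
G(14) = mex{3,3,2,2,1} = 0
G(15) = mex{0,3,2,2,2} = 1
G(16) = mex{0,0,3,2,2} = 1
G(17) = mex{0,0,3,3,2} = 1
G(18) = mex{1,0,3,3,3} = 2
G(19) = mex{1,1,0,3,3} = 2
G(20) = mex{1,1,0,0,3} = 2
G(21) = mex{2,1,0,0,0} = 3
G(22) = mex{2,2,1,0,0} = 3
G(23) = mex{2,2,1,1,0} = 3
G(24) = mex{3,2,1,1,1} = 0
G(25) = mex{3,3,2,1,1} = 0
G(n+12) = G(n) holds for n = 0,…,8 (a full window of length max(S) = 9), so the sequence is purely periodic with period 12.

12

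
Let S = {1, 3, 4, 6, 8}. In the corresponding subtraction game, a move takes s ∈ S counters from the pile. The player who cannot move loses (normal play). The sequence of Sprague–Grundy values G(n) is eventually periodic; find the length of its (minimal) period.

7

n :  0  1  2  3  4  5  6  7  8  9 10 11 12 13 14 15 16
G :  0  1  0  1  2  3  2  0  1  0  1  2  3  2  0  1  0
G(n+7) = G(n) holds for n = 0,…,7 (a full window of length max(S) = 8), so the sequence is purely periodic with period 7.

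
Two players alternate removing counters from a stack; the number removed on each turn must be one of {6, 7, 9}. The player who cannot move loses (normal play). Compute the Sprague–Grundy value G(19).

0

n :  0  1  2  3  4  5  6  7  8  9 10 11 12 13 14 15 16 17 18 19
G :  0  0  0  0  0  0  1  1  1  1  1  1  2  2  2  0  0  0  0  0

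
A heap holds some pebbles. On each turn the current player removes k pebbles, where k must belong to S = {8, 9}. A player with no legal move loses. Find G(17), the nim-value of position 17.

0

n :  0  1  2  3  4  5  6  7  8  9 10 11 12 13 14 15 16 17
G :  0  0  0  0  0  0  0  0  1  1  1  1  1  1  1  1  2  0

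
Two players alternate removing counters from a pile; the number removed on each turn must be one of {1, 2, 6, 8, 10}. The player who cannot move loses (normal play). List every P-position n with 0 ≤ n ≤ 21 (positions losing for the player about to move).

0, 3, 7, 12, 16, 19

G(0) = 0
G(1) = mex{0} = 1
G(2) = mex{1,0} = 2
G(3) = mex{2,1} = 0
G(4) = mex{0,2} = 1
G(5) = mex{1,0} = 2
G(6) = mex{2,1,0} = 3
G(7) = mex{3,2,1} = 0
G(8) = mex{0,3,2,0} = 1
G(9) = mex{1,0,0,1} = 2
G(10) = mex{2,1,1,2,0} = 3
G(11) = mex{3,2,2,0,1} = 4
G(12) = mex{4,3,3,1,2} = 0
G(13) = mex{0,4,0,2,0} = 1
G(14) = mex{1,0,1,3,1} = 2
G(15) = mex{2,1,2,0,2} = 3
G(16) = mex{3,2,3,1,3} = 0
G(17) = mex{0,3,4,2,0} = 1
G(18) = mex{1,0,0,3,1} = 2
G(19) = mex{2,1,1,4,2} = 0
G(20) = mex{0,2,2,0,3} = 1
G(21) = mex{1,0,3,1,4} = 2
P-positions are exactly the n with G(n) = 0.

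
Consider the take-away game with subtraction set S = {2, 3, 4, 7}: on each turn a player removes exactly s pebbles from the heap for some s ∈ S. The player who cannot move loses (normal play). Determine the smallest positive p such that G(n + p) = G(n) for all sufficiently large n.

11

G(0) = 0
G(1) = mex{} = 0
G(2) = mex{0} = 1
G(3) = mex{0,0} = 1
G(4) = mex{1,0,0} = 2
G(5) = mex{1,1,0} = 2
G(6) = mex{2,1,1} = 0
G(7) = mex{2,2,1,0} = 3
G(8) = mex{0,2,2,0} = 1
G(9) = mex{3,0,2,1} = 4
G(10) = mex{1,3,0,1} = 2
G(11) = mex{4,1,3,2} = 0
G(12) = mex{2,4,1,2} = 0
G(13) = mex{0,2,4,0} = 1
G(14) = mex{0,0,2,3} = 1
G(15) = mex{1,0,0,1} = 2
G(16) = mex{1,1,0,4} = 2
G(17) = mex{2,1,1,2} = 0
G(18) = mex{2,2,1,0} = 3
G(19) = mex{0,2,2,0} = 1
G(20) = mex{3,0,2,1} = 4
G(21) = mex{1,3,0,1} = 2
G(22) = mex{4,1,3,2} = 0
G(23) = mex{2,4,1,2} = 0
G(n+11) = G(n) holds for n = 0,…,6 (a full window of length max(S) = 7), so the sequence is purely periodic with period 11.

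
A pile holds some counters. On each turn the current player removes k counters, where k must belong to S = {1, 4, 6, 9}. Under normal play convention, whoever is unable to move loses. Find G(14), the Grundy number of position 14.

G(0) = 0
G(1) = mex{0} = 1
G(2) = mex{1} = 0
G(3) = mex{0} = 1
G(4) = mex{1,0} = 2
G(5) = mex{2,1} = 0
G(6) = mex{0,0,0} = 1
G(7) = mex{1,1,1} = 0
G(8) = mex{0,2,0} = 1
G(9) = mex{1,0,1,0} = 2
G(10) = mex{2,1,2,1} = 0
G(11) = mex{0,0,0,0} = 1
G(12) = mex{1,1,1,1} = 0
G(13) = mex{0,2,0,2} = 1
G(14) = mex{1,0,1,0} = 2

2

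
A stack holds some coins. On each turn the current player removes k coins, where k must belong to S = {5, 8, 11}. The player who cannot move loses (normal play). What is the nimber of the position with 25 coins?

G(0) = 0
G(1) = mex{} = 0
G(2) = mex{} = 0
G(3) = mex{} = 0
G(4) = mex{} = 0
G(5) = mex{0} = 1
G(6) = mex{0} = 1
G(7) = mex{0} = 1
G(8) = mex{0,0} = 1
G(9) = mex{0,0} = 1
G(10) = mex{1,0} = 2
G(11) = mex{1,0,0} = 2
G(12) = mex{1,0,0} = 2
G(13) = mex{1,1,0} = 2
G(14) = mex{1,1,0} = 2
G(15) = mex{2,1,0} = 3
G(16) = mex{2,1,1} = 0
G(17) = mex{2,1,1} = 0
G(18) = mex{2,2,1} = 0
G(19) = mex{2,2,1} = 0
G(20) = mex{3,2,1} = 0
G(21) = mex{0,2,2} = 1
G(22) = mex{0,2,2} = 1
G(23) = mex{0,3,2} = 1
G(24) = mex{0,0,2} = 1
G(25) = mex{0,0,2} = 1

1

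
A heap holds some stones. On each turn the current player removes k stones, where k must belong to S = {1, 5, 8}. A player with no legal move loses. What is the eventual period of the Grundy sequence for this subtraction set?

n :  0  1  2  3  4  5  6  7  8  9 10 11 12 13 14 15 16 17 18 19 20 21 22 23 24 25 26 27
G :  0  1  0  1  0  1  0  1  2  3  2  3  2  0  1  0  1  0  1  0  1  2  3  2  3  2  0  1
G(n+13) = G(n) holds for n = 0,…,7 (a full window of length max(S) = 8), so the sequence is purely periodic with period 13.

13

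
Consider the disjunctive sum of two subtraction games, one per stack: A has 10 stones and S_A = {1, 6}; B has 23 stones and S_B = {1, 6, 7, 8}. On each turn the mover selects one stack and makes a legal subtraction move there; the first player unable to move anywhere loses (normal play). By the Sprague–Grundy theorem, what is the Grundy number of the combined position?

Stack A, S = {1, 6}:
G(0) = 0
G(1) = mex{0} = 1
G(2) = mex{1} = 0
G(3) = mex{0} = 1
G(4) = mex{1} = 0
G(5) = mex{0} = 1
G(6) = mex{1,0} = 2
G(7) = mex{2,1} = 0
G(8) = mex{0,0} = 1
G(9) = mex{1,1} = 0
G(10) = mex{0,0} = 1
G_A(10) = 1.
Stack B, S = {1, 6, 7, 8}:
n :  0  1  2  3  4  5  6  7  8  9 10 11 12 13 14 15 16 17 18 19 20 21 22 23
G :  0  1  0  1  0  1  2  3  2  3  2  3  4  0  1  0  1  0  1  2  3  2  3  2
G_B(23) = 2.
Combined Grundy value = 1 ⊕ 2 = 3.

3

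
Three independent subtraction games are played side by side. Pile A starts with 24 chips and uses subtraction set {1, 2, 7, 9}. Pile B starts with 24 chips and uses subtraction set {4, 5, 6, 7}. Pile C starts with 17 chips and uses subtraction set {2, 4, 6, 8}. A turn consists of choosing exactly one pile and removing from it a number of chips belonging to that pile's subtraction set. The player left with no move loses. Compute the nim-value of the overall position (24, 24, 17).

Pile A, S = {1, 2, 7, 9}:
G(0) = 0
G(1) = mex{0} = 1
G(2) = mex{1,0} = 2
G(3) = mex{2,1} = 0
G(4) = mex{0,2} = 1
G(5) = mex{1,0} = 2
G(6) = mex{2,1} = 0
G(7) = mex{0,2,0} = 1
G(8) = mex{1,0,1} = 2
G(9) = mex{2,1,2,0} = 3
G(10) = mex{3,2,0,1} = 4
G(11) = mex{4,3,1,2} = 0
G(12) = mex{0,4,2,0} = 1
G(13) = mex{1,0,0,1} = 2
G(14) = mex{2,1,1,2} = 0
G(15) = mex{0,2,2,0} = 1
G(16) = mex{1,0,3,1} = 2
G(17) = mex{2,1,4,2} = 0
G(18) = mex{0,2,0,3} = 1
G(19) = mex{1,0,1,4} = 2
G(20) = mex{2,1,2,0} = 3
G(21) = mex{3,2,0,1} = 4
G(22) = mex{4,3,1,2} = 0
G(23) = mex{0,4,2,0} = 1
G(24) = mex{1,0,0,1} = 2
G_A(24) = 2.
Pile B, S = {4, 5, 6, 7}:
G(0) = 0
G(1) = mex{} = 0
G(2) = mex{} = 0
G(3) = mex{} = 0
G(4) = mex{0} = 1
G(5) = mex{0,0} = 1
G(6) = mex{0,0,0} = 1
G(7) = mex{0,0,0,0} = 1
G(8) = mex{1,0,0,0} = 2
G(9) = mex{1,1,0,0} = 2
G(10) = mex{1,1,1,0} = 2
G(11) = mex{1,1,1,1} = 0
G(12) = mex{2,1,1,1} = 0
G(13) = mex{2,2,1,1} = 0
G(14) = mex{2,2,2,1} = 0
G(15) = mex{0,2,2,2} = 1
G(16) = mex{0,0,2,2} = 1
G(17) = mex{0,0,0,2} = 1
G(18) = mex{0,0,0,0} = 1
G(19) = mex{1,0,0,0} = 2
G(20) = mex{1,1,0,0} = 2
G(21) = mex{1,1,1,0} = 2
G(22) = mex{1,1,1,1} = 0
G(23) = mex{2,1,1,1} = 0
G(24) = mex{2,2,1,1} = 0
G_B(24) = 0.
Pile C, S = {2, 4, 6, 8}:
n :  0  1  2  3  4  5  6  7  8  9 10 11 12 13 14 15 16 17
G :  0  0  1  1  2  2  3  3  4  4  0  0  1  1  2  2  3  3
G_C(17) = 3.
Combined Grundy value = 2 ⊕ 0 ⊕ 3 = 1.

1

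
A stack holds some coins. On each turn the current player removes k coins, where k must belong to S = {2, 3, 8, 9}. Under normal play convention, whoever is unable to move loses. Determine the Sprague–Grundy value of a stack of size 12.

0

G(0) = 0
G(1) = mex{} = 0
G(2) = mex{0} = 1
G(3) = mex{0,0} = 1
G(4) = mex{1,0} = 2
G(5) = mex{1,1} = 0
G(6) = mex{2,1} = 0
G(7) = mex{0,2} = 1
G(8) = mex{0,0,0} = 1
G(9) = mex{1,0,0,0} = 2
G(10) = mex{1,1,1,0} = 2
G(11) = mex{2,1,1,1} = 0
G(12) = mex{2,2,2,1} = 0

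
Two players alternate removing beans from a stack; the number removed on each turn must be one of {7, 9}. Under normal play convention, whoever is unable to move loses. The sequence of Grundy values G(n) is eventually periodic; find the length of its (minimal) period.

G(0) = 0
G(1) = mex{} = 0
G(2) = mex{} = 0
G(3) = mex{} = 0
G(4) = mex{} = 0
G(5) = mex{} = 0
G(6) = mex{} = 0
G(7) = mex{0} = 1
G(8) = mex{0} = 1
G(9) = mex{0,0} = 1
G(10) = mex{0,0} = 1
G(11) = mex{0,0} = 1
G(12) = mex{0,0} = 1
G(13) = mex{0,0} = 1
G(14) = mex{1,0} = 2
G(15) = mex{1,0} = 2
G(16) = mex{1,1} = 0
G(17) = mex{1,1} = 0
G(18) = mex{1,1} = 0
G(19) = mex{1,1} = 0
G(20) = mex{1,1} = 0
G(21) = mex{2,1} = 0
G(22) = mex{2,1} = 0
G(23) = mex{0,2} = 1
G(24) = mex{0,2} = 1
G(25) = mex{0,0} = 1
G(26) = mex{0,0} = 1
G(27) = mex{0,0} = 1
G(28) = mex{0,0} = 1
G(29) = mex{0,0} = 1
G(30) = mex{1,0} = 2
G(31) = mex{1,0} = 2
G(32) = mex{1,1} = 0
G(33) = mex{1,1} = 0
G(n+16) = G(n) holds for n = 0,…,8 (a full window of length max(S) = 9), so the sequence is purely periodic with period 16.

16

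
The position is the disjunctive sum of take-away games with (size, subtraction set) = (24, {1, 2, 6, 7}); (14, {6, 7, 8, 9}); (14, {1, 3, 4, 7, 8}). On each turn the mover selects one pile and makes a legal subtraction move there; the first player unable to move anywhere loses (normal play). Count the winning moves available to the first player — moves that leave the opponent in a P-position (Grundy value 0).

Pile A, S = {1, 2, 6, 7}:
n :  0  1  2  3  4  5  6  7  8  9 10 11 12 13 14 15 16 17 18 19 20 21 22 23 24
G :  0  1  2  0  1  2  3  4  0  1  2  0  1  2  3  4  0  1  2  0  1  2  3  4  0
G_A(24) = 0.
Pile B, S = {6, 7, 8, 9}:
G(0) = 0
G(1) = mex{} = 0
G(2) = mex{} = 0
G(3) = mex{} = 0
G(4) = mex{} = 0
G(5) = mex{} = 0
G(6) = mex{0} = 1
G(7) = mex{0,0} = 1
G(8) = mex{0,0,0} = 1
G(9) = mex{0,0,0,0} = 1
G(10) = mex{0,0,0,0} = 1
G(11) = mex{0,0,0,0} = 1
G(12) = mex{1,0,0,0} = 2
G(13) = mex{1,1,0,0} = 2
G(14) = mex{1,1,1,0} = 2
G_B(14) = 2.
Pile C, S = {1, 3, 4, 7, 8}:
G(0) = 0
G(1) = mex{0} = 1
G(2) = mex{1} = 0
G(3) = mex{0,0} = 1
G(4) = mex{1,1,0} = 2
G(5) = mex{2,0,1} = 3
G(6) = mex{3,1,0} = 2
G(7) = mex{2,2,1,0} = 3
G(8) = mex{3,3,2,1,0} = 4
G(9) = mex{4,2,3,0,1} = 5
G(10) = mex{5,3,2,1,0} = 4
G(11) = mex{4,4,3,2,1} = 0
G(12) = mex{0,5,4,3,2} = 1
G(13) = mex{1,4,5,2,3} = 0
G(14) = mex{0,0,4,3,2} = 1
G_C(14) = 1.
Combined Grundy value = 0 ⊕ 2 ⊕ 1 = 3.
A winning move leaves total XOR = 0, i.e. changes one component's Grundy value g to g ⊕ X where X is the current total.
Pile A: need g' = 0⊕3 = 3. Options: 24−1→G=4, 24−2→G=3, 24−6→G=2, 24−7→G=1. Hits: 1.
Pile B: need g' = 2⊕3 = 1. Options: 14−6→G=1, 14−7→G=1, 14−8→G=1, 14−9→G=0. Hits: 3.
Pile C: need g' = 1⊕3 = 2. Options: 14−1→G=0, 14−3→G=0, 14−4→G=4, 14−7→G=3, 14−8→G=2. Hits: 1.

5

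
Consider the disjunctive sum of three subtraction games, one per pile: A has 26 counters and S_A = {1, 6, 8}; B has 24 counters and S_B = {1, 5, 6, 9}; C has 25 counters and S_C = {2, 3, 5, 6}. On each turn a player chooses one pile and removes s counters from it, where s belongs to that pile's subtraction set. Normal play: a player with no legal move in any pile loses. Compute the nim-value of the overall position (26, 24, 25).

1

Pile A, S = {1, 6, 8}:
n :  0  1  2  3  4  5  6  7  8  9 10 11 12 13 14 15 16 17 18 19 20 21 22 23 24 25 26
G :  0  1  0  1  0  1  2  0  1  0  1  0  1  2  0  1  0  1  0  1  2  0  1  0  1  0  1
G_A(26) = 1.
Pile B, S = {1, 5, 6, 9}:
n :  0  1  2  3  4  5  6  7  8  9 10 11 12 13 14 15 16 17 18 19 20 21 22 23 24
G :  0  1  0  1  0  1  2  3  2  3  2  3  0  1  0  1  0  1  2  3  2  3  2  3  0
G_B(24) = 0.
Pile C, S = {2, 3, 5, 6}:
G(0) = 0
G(1) = mex{} = 0
G(2) = mex{0} = 1
G(3) = mex{0,0} = 1
G(4) = mex{1,0} = 2
G(5) = mex{1,1,0} = 2
G(6) = mex{2,1,0,0} = 3
G(7) = mex{2,2,1,0} = 3
G(8) = mex{3,2,1,1} = 0
G(9) = mex{3,3,2,1} = 0
G(10) = mex{0,3,2,2} = 1
G(11) = mex{0,0,3,2} = 1
G(12) = mex{1,0,3,3} = 2
G(13) = mex{1,1,0,3} = 2
G(14) = mex{2,1,0,0} = 3
G(15) = mex{2,2,1,0} = 3
G(16) = mex{3,2,1,1} = 0
G(17) = mex{3,3,2,1} = 0
G(18) = mex{0,3,2,2} = 1
G(19) = mex{0,0,3,2} = 1
G(20) = mex{1,0,3,3} = 2
G(21) = mex{1,1,0,3} = 2
G(22) = mex{2,1,0,0} = 3
G(23) = mex{2,2,1,0} = 3
G(24) = mex{3,2,1,1} = 0
G(25) = mex{3,3,2,1} = 0
G_C(25) = 0.
Combined Grundy value = 1 ⊕ 0 ⊕ 0 = 1.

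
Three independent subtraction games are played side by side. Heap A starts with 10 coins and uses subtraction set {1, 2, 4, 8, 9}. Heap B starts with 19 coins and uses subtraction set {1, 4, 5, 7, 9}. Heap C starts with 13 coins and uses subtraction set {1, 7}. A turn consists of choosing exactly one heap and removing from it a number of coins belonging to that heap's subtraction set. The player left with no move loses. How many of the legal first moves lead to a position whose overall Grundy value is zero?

1

Heap A, S = {1, 2, 4, 8, 9}:
n :  0  1  2  3  4  5  6  7  8  9 10
G :  0  1  2  0  1  2  0  1  2  3  4
G_A(10) = 4.
Heap B, S = {1, 4, 5, 7, 9}:
n :  0  1  2  3  4  5  6  7  8  9 10 11 12 13 14 15 16 17 18 19
G :  0  1  0  1  2  3  2  3  0  1  0  1  2  3  2  3  0  1  0  1
G_B(19) = 1.
Heap C, S = {1, 7}:
n :  0  1  2  3  4  5  6  7  8  9 10 11 12 13
G :  0  1  0  1  0  1  0  1  0  1  0  1  0  1
G_C(13) = 1.
Combined Grundy value = 4 ⊕ 1 ⊕ 1 = 4.
A winning move leaves total XOR = 0, i.e. changes one component's Grundy value g to g ⊕ X where X is the current total.
Heap A: need g' = 4⊕4 = 0. Options: 10−1→G=3, 10−2→G=2, 10−4→G=0, 10−8→G=2, 10−9→G=1. Hits: 1.
Heap B: need g' = 1⊕4 = 5. Options: 19−1→G=0, 19−4→G=3, 19−5→G=2, 19−7→G=2, 19−9→G=0. Hits: 0.
Heap C: need g' = 1⊕4 = 5. Options: 13−1→G=0, 13−7→G=0. Hits: 0.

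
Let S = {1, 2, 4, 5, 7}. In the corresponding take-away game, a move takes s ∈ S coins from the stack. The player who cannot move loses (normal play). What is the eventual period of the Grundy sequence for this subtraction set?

3

n :  0  1  2  3  4  5  6  7  8  9 10 11 12 13 14
G :  0  1  2  0  1  2  0  1  2  0  1  2  0  1  2
G(n+3) = G(n) holds for n = 0,…,6 (a full window of length max(S) = 7), so the sequence is purely periodic with period 3.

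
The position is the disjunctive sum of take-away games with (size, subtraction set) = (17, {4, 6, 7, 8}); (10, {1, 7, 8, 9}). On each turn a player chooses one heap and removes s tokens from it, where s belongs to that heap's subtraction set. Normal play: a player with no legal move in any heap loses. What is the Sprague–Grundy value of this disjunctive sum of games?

3

Heap A, S = {4, 6, 7, 8}:
G(0) = 0
G(1) = mex{} = 0
G(2) = mex{} = 0
G(3) = mex{} = 0
G(4) = mex{0} = 1
G(5) = mex{0} = 1
G(6) = mex{0,0} = 1
G(7) = mex{0,0,0} = 1
G(8) = mex{1,0,0,0} = 2
G(9) = mex{1,0,0,0} = 2
G(10) = mex{1,1,0,0} = 2
G(11) = mex{1,1,1,0} = 2
G(12) = mex{2,1,1,1} = 0
G(13) = mex{2,1,1,1} = 0
G(14) = mex{2,2,1,1} = 0
G(15) = mex{2,2,2,1} = 0
G(16) = mex{0,2,2,2} = 1
G(17) = mex{0,2,2,2} = 1
G_A(17) = 1.
Heap B, S = {1, 7, 8, 9}:
G(0) = 0
G(1) = mex{0} = 1
G(2) = mex{1} = 0
G(3) = mex{0} = 1
G(4) = mex{1} = 0
G(5) = mex{0} = 1
G(6) = mex{1} = 0
G(7) = mex{0,0} = 1
G(8) = mex{1,1,0} = 2
G(9) = mex{2,0,1,0} = 3
G(10) = mex{3,1,0,1} = 2
G_B(10) = 2.
Combined Grundy value = 1 ⊕ 2 = 3.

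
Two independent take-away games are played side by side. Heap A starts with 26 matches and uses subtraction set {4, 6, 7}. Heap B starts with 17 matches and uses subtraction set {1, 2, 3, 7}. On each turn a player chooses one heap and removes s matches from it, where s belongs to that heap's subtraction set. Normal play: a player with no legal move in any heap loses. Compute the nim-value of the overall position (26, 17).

0

Heap A, S = {4, 6, 7}:
G(0) = 0
G(1) = mex{} = 0
G(2) = mex{} = 0
G(3) = mex{} = 0
G(4) = mex{0} = 1
G(5) = mex{0} = 1
G(6) = mex{0,0} = 1
G(7) = mex{0,0,0} = 1
G(8) = mex{1,0,0} = 2
G(9) = mex{1,0,0} = 2
G(10) = mex{1,1,0} = 2
G(11) = mex{1,1,1} = 0
G(12) = mex{2,1,1} = 0
G(13) = mex{2,1,1} = 0
G(14) = mex{2,2,1} = 0
G(15) = mex{0,2,2} = 1
G(16) = mex{0,2,2} = 1
G(17) = mex{0,0,2} = 1
G(18) = mex{0,0,0} = 1
G(19) = mex{1,0,0} = 2
G(20) = mex{1,0,0} = 2
G(21) = mex{1,1,0} = 2
G(22) = mex{1,1,1} = 0
G(23) = mex{2,1,1} = 0
G(24) = mex{2,1,1} = 0
G(25) = mex{2,2,1} = 0
G(26) = mex{0,2,2} = 1
G_A(26) = 1.
Heap B, S = {1, 2, 3, 7}:
G(0) = 0
G(1) = mex{0} = 1
G(2) = mex{1,0} = 2
G(3) = mex{2,1,0} = 3
G(4) = mex{3,2,1} = 0
G(5) = mex{0,3,2} = 1
G(6) = mex{1,0,3} = 2
G(7) = mex{2,1,0,0} = 3
G(8) = mex{3,2,1,1} = 0
G(9) = mex{0,3,2,2} = 1
G(10) = mex{1,0,3,3} = 2
G(11) = mex{2,1,0,0} = 3
G(12) = mex{3,2,1,1} = 0
G(13) = mex{0,3,2,2} = 1
G(14) = mex{1,0,3,3} = 2
G(15) = mex{2,1,0,0} = 3
G(16) = mex{3,2,1,1} = 0
G(17) = mex{0,3,2,2} = 1
G_B(17) = 1.
Combined Grundy value = 1 ⊕ 1 = 0.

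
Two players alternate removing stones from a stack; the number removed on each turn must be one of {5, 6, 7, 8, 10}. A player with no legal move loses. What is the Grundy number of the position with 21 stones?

1

G(0) = 0
G(1) = mex{} = 0
G(2) = mex{} = 0
G(3) = mex{} = 0
G(4) = mex{} = 0
G(5) = mex{0} = 1
G(6) = mex{0,0} = 1
G(7) = mex{0,0,0} = 1
G(8) = mex{0,0,0,0} = 1
G(9) = mex{0,0,0,0} = 1
G(10) = mex{1,0,0,0,0} = 2
G(11) = mex{1,1,0,0,0} = 2
G(12) = mex{1,1,1,0,0} = 2
G(13) = mex{1,1,1,1,0} = 2
G(14) = mex{1,1,1,1,0} = 2
G(15) = mex{2,1,1,1,1} = 0
G(16) = mex{2,2,1,1,1} = 0
G(17) = mex{2,2,2,1,1} = 0
G(18) = mex{2,2,2,2,1} = 0
G(19) = mex{2,2,2,2,1} = 0
G(20) = mex{0,2,2,2,2} = 1
G(21) = mex{0,0,2,2,2} = 1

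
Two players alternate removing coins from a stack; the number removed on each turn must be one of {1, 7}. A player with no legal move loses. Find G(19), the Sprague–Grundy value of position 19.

1

G(0) = 0
G(1) = mex{0} = 1
G(2) = mex{1} = 0
G(3) = mex{0} = 1
G(4) = mex{1} = 0
G(5) = mex{0} = 1
G(6) = mex{1} = 0
G(7) = mex{0,0} = 1
G(8) = mex{1,1} = 0
G(9) = mex{0,0} = 1
G(10) = mex{1,1} = 0
G(11) = mex{0,0} = 1
G(12) = mex{1,1} = 0
G(13) = mex{0,0} = 1
G(14) = mex{1,1} = 0
G(15) = mex{0,0} = 1
G(16) = mex{1,1} = 0
G(17) = mex{0,0} = 1
G(18) = mex{1,1} = 0
G(19) = mex{0,0} = 1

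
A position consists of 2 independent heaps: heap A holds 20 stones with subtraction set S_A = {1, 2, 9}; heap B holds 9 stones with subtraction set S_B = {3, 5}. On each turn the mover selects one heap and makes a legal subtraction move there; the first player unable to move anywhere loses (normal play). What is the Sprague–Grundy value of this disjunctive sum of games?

0

Heap A, S = {1, 2, 9}:
G(0) = 0
G(1) = mex{0} = 1
G(2) = mex{1,0} = 2
G(3) = mex{2,1} = 0
G(4) = mex{0,2} = 1
G(5) = mex{1,0} = 2
G(6) = mex{2,1} = 0
G(7) = mex{0,2} = 1
G(8) = mex{1,0} = 2
G(9) = mex{2,1,0} = 3
G(10) = mex{3,2,1} = 0
G(11) = mex{0,3,2} = 1
G(12) = mex{1,0,0} = 2
G(13) = mex{2,1,1} = 0
G(14) = mex{0,2,2} = 1
G(15) = mex{1,0,0} = 2
G(16) = mex{2,1,1} = 0
G(17) = mex{0,2,2} = 1
G(18) = mex{1,0,3} = 2
G(19) = mex{2,1,0} = 3
G(20) = mex{3,2,1} = 0
G_A(20) = 0.
Heap B, S = {3, 5}:
n : 0 1 2 3 4 5 6 7 8 9
G : 0 0 0 1 1 1 2 2 0 0
G_B(9) = 0.
Combined Grundy value = 0 ⊕ 0 = 0.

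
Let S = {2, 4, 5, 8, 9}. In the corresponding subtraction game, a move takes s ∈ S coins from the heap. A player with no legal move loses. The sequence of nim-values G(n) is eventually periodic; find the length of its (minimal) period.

G(0) = 0
G(1) = mex{} = 0
G(2) = mex{0} = 1
G(3) = mex{0} = 1
G(4) = mex{1,0} = 2
G(5) = mex{1,0,0} = 2
G(6) = mex{2,1,0} = 3
G(7) = mex{2,1,1} = 0
G(8) = mex{3,2,1,0} = 4
G(9) = mex{0,2,2,0,0} = 1
G(10) = mex{4,3,2,1,0} = 5
G(11) = mex{1,0,3,1,1} = 2
G(12) = mex{5,4,0,2,1} = 3
G(13) = mex{2,1,4,2,2} = 0
G(14) = mex{3,5,1,3,2} = 0
G(15) = mex{0,2,5,0,3} = 1
G(16) = mex{0,3,2,4,0} = 1
G(17) = mex{1,0,3,1,4} = 2
G(18) = mex{1,0,0,5,1} = 2
G(19) = mex{2,1,0,2,5} = 3
G(20) = mex{2,1,1,3,2} = 0
G(21) = mex{3,2,1,0,3} = 4
G(22) = mex{0,2,2,0,0} = 1
G(23) = mex{4,3,2,1,0} = 5
G(24) = mex{1,0,3,1,1} = 2
G(25) = mex{5,4,0,2,1} = 3
G(26) = mex{2,1,4,2,2} = 0
G(27) = mex{3,5,1,3,2} = 0
G(n+13) = G(n) holds for n = 0,…,8 (a full window of length max(S) = 9), so the sequence is purely periodic with period 13.

13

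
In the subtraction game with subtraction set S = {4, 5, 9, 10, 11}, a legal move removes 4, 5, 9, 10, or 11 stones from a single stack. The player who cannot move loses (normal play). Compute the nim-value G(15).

G(0) = 0
G(1) = mex{} = 0
G(2) = mex{} = 0
G(3) = mex{} = 0
G(4) = mex{0} = 1
G(5) = mex{0,0} = 1
G(6) = mex{0,0} = 1
G(7) = mex{0,0} = 1
G(8) = mex{1,0} = 2
G(9) = mex{1,1,0} = 2
G(10) = mex{1,1,0,0} = 2
G(11) = mex{1,1,0,0,0} = 2
G(12) = mex{2,1,0,0,0} = 3
G(13) = mex{2,2,1,0,0} = 3
G(14) = mex{2,2,1,1,0} = 3
G(15) = mex{2,2,1,1,1} = 0

0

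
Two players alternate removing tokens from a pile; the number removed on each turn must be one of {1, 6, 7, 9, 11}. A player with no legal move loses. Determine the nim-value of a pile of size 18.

2

n :  0  1  2  3  4  5  6  7  8  9 10 11 12 13 14 15 16 17 18
G :  0  1  0  1  0  1  2  3  2  3  2  3  0  1  0  1  0  1  2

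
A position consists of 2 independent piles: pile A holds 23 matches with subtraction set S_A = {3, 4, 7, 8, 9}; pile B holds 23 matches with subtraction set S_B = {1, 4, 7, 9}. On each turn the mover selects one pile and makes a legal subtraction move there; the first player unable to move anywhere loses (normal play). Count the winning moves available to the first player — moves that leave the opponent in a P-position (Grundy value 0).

Pile A, S = {3, 4, 7, 8, 9}:
n :  0  1  2  3  4  5  6  7  8  9 10 11 12 13 14 15 16 17 18 19 20 21 22 23
G :  0  0  0  1  1  1  2  2  2  3  3  3  0  0  0  1  1  1  2  2  2  3  3  3
G_A(23) = 3.
Pile B, S = {1, 4, 7, 9}:
n :  0  1  2  3  4  5  6  7  8  9 10 11 12 13 14 15 16 17 18 19 20 21 22 23
G :  0  1  0  1  2  0  1  2  0  1  0  1  2  0  1  2  0  1  0  1  2  0  1  2
G_B(23) = 2.
Combined Grundy value = 3 ⊕ 2 = 1.
A winning move leaves total XOR = 0, i.e. changes one component's Grundy value g to g ⊕ X where X is the current total.
Pile A: need g' = 3⊕1 = 2. Options: 23−3→G=2, 23−4→G=2, 23−7→G=1, 23−8→G=1, 23−9→G=0. Hits: 2.
Pile B: need g' = 2⊕1 = 3. Options: 23−1→G=1, 23−4→G=1, 23−7→G=0, 23−9→G=1. Hits: 0.

2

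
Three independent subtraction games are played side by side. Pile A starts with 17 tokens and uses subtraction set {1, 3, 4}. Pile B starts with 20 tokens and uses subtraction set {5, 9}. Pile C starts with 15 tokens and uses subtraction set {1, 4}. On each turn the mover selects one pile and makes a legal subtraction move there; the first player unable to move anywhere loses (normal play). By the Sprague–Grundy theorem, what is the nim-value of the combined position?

0

Pile A, S = {1, 3, 4}:
n :  0  1  2  3  4  5  6  7  8  9 10 11 12 13 14 15 16 17
G :  0  1  0  1  2  3  2  0  1  0  1  2  3  2  0  1  0  1
G_A(17) = 1.
Pile B, S = {5, 9}:
G(0) = 0
G(1) = mex{} = 0
G(2) = mex{} = 0
G(3) = mex{} = 0
G(4) = mex{} = 0
G(5) = mex{0} = 1
G(6) = mex{0} = 1
G(7) = mex{0} = 1
G(8) = mex{0} = 1
G(9) = mex{0,0} = 1
G(10) = mex{1,0} = 2
G(11) = mex{1,0} = 2
G(12) = mex{1,0} = 2
G(13) = mex{1,0} = 2
G(14) = mex{1,1} = 0
G(15) = mex{2,1} = 0
G(16) = mex{2,1} = 0
G(17) = mex{2,1} = 0
G(18) = mex{2,1} = 0
G(19) = mex{0,2} = 1
G(20) = mex{0,2} = 1
G_B(20) = 1.
Pile C, S = {1, 4}:
n :  0  1  2  3  4  5  6  7  8  9 10 11 12 13 14 15
G :  0  1  0  1  2  0  1  0  1  2  0  1  0  1  2  0
G_C(15) = 0.
Combined Grundy value = 1 ⊕ 1 ⊕ 0 = 0.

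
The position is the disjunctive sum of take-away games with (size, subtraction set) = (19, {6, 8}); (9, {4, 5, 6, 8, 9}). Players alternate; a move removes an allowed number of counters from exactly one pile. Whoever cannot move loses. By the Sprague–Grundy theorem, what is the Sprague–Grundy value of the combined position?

2

Pile A, S = {6, 8}:
n :  0  1  2  3  4  5  6  7  8  9 10 11 12 13 14 15 16 17 18 19
G :  0  0  0  0  0  0  1  1  1  1  1  1  2  2  0  0  0  0  0  0
G_A(19) = 0.
Pile B, S = {4, 5, 6, 8, 9}:
n : 0 1 2 3 4 5 6 7 8 9
G : 0 0 0 0 1 1 1 1 2 2
G_B(9) = 2.
Combined Grundy value = 0 ⊕ 2 = 2.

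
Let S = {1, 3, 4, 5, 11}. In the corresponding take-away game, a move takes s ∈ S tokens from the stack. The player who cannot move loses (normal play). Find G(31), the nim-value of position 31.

G(0) = 0
G(1) = mex{0} = 1
G(2) = mex{1} = 0
G(3) = mex{0,0} = 1
G(4) = mex{1,1,0} = 2
G(5) = mex{2,0,1,0} = 3
G(6) = mex{3,1,0,1} = 2
G(7) = mex{2,2,1,0} = 3
G(8) = mex{3,3,2,1} = 0
G(9) = mex{0,2,3,2} = 1
G(10) = mex{1,3,2,3} = 0
G(11) = mex{0,0,3,2,0} = 1
G(12) = mex{1,1,0,3,1} = 2
G(13) = mex{2,0,1,0,0} = 3
G(14) = mex{3,1,0,1,1} = 2
G(15) = mex{2,2,1,0,2} = 3
G(16) = mex{3,3,2,1,3} = 0
G(17) = mex{0,2,3,2,2} = 1
G(18) = mex{1,3,2,3,3} = 0
G(19) = mex{0,0,3,2,0} = 1
G(20) = mex{1,1,0,3,1} = 2
G(21) = mex{2,0,1,0,0} = 3
G(22) = mex{3,1,0,1,1} = 2
G(23) = mex{2,2,1,0,2} = 3
G(24) = mex{3,3,2,1,3} = 0
G(25) = mex{0,2,3,2,2} = 1
G(26) = mex{1,3,2,3,3} = 0
G(27) = mex{0,0,3,2,0} = 1
G(28) = mex{1,1,0,3,1} = 2
G(29) = mex{2,0,1,0,0} = 3
G(30) = mex{3,1,0,1,1} = 2
G(31) = mex{2,2,1,0,2} = 3

3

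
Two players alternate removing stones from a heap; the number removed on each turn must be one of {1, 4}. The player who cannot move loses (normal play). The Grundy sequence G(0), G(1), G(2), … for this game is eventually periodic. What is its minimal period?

5

n :  0  1  2  3  4  5  6  7  8  9 10 11 12 13 14
G :  0  1  0  1  2  0  1  0  1  2  0  1  0  1  2
G(n+5) = G(n) holds for n = 0,…,3 (a full window of length max(S) = 4), so the sequence is purely periodic with period 5.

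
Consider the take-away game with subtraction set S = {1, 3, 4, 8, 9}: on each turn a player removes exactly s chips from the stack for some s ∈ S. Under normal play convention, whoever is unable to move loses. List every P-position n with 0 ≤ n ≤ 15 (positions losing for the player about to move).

G(0) = 0
G(1) = mex{0} = 1
G(2) = mex{1} = 0
G(3) = mex{0,0} = 1
G(4) = mex{1,1,0} = 2
G(5) = mex{2,0,1} = 3
G(6) = mex{3,1,0} = 2
G(7) = mex{2,2,1} = 0
G(8) = mex{0,3,2,0} = 1
G(9) = mex{1,2,3,1,0} = 4
G(10) = mex{4,0,2,0,1} = 3
G(11) = mex{3,1,0,1,0} = 2
G(12) = mex{2,4,1,2,1} = 0
G(13) = mex{0,3,4,3,2} = 1
G(14) = mex{1,2,3,2,3} = 0
G(15) = mex{0,0,2,0,2} = 1
P-positions are exactly the n with G(n) = 0.

0, 2, 7, 12, 14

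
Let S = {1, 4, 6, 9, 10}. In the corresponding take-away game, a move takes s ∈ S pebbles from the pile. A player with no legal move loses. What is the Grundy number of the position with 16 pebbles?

2

G(0) = 0
G(1) = mex{0} = 1
G(2) = mex{1} = 0
G(3) = mex{0} = 1
G(4) = mex{1,0} = 2
G(5) = mex{2,1} = 0
G(6) = mex{0,0,0} = 1
G(7) = mex{1,1,1} = 0
G(8) = mex{0,2,0} = 1
G(9) = mex{1,0,1,0} = 2
G(10) = mex{2,1,2,1,0} = 3
G(11) = mex{3,0,0,0,1} = 2
G(12) = mex{2,1,1,1,0} = 3
G(13) = mex{3,2,0,2,1} = 4
G(14) = mex{4,3,1,0,2} = 5
G(15) = mex{5,2,2,1,0} = 3
G(16) = mex{3,3,3,0,1} = 2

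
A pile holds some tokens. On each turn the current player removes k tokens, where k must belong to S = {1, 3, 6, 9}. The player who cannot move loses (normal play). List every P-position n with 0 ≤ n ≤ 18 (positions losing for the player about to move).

0, 2, 4, 12, 14, 16

G(0) = 0
G(1) = mex{0} = 1
G(2) = mex{1} = 0
G(3) = mex{0,0} = 1
G(4) = mex{1,1} = 0
G(5) = mex{0,0} = 1
G(6) = mex{1,1,0} = 2
G(7) = mex{2,0,1} = 3
G(8) = mex{3,1,0} = 2
G(9) = mex{2,2,1,0} = 3
G(10) = mex{3,3,0,1} = 2
G(11) = mex{2,2,1,0} = 3
G(12) = mex{3,3,2,1} = 0
G(13) = mex{0,2,3,0} = 1
G(14) = mex{1,3,2,1} = 0
G(15) = mex{0,0,3,2} = 1
G(16) = mex{1,1,2,3} = 0
G(17) = mex{0,0,3,2} = 1
G(18) = mex{1,1,0,3} = 2
P-positions are exactly the n with G(n) = 0.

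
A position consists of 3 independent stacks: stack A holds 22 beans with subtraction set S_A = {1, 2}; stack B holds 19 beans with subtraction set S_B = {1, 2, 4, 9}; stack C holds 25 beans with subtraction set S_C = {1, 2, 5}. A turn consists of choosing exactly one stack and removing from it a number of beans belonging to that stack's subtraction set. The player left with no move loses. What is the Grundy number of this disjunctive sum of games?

Stack A, S = {1, 2}:
G(0) = 0
G(1) = mex{0} = 1
G(2) = mex{1,0} = 2
G(3) = mex{2,1} = 0
G(4) = mex{0,2} = 1
G(5) = mex{1,0} = 2
G(6) = mex{2,1} = 0
G(7) = mex{0,2} = 1
G(8) = mex{1,0} = 2
G(9) = mex{2,1} = 0
G(10) = mex{0,2} = 1
G(11) = mex{1,0} = 2
G(12) = mex{2,1} = 0
G(13) = mex{0,2} = 1
G(14) = mex{1,0} = 2
G(15) = mex{2,1} = 0
G(16) = mex{0,2} = 1
G(17) = mex{1,0} = 2
G(18) = mex{2,1} = 0
G(19) = mex{0,2} = 1
G(20) = mex{1,0} = 2
G(21) = mex{2,1} = 0
G(22) = mex{0,2} = 1
G_A(22) = 1.
Stack B, S = {1, 2, 4, 9}:
n :  0  1  2  3  4  5  6  7  8  9 10 11 12 13 14 15 16 17 18 19
G :  0  1  2  0  1  2  0  1  2  3  4  0  1  2  0  1  2  0  1  2
G_B(19) = 2.
Stack C, S = {1, 2, 5}:
n :  0  1  2  3  4  5  6  7  8  9 10 11 12 13 14 15 16 17 18 19 20 21 22 23 24 25
G :  0  1  2  0  1  2  0  1  2  0  1  2  0  1  2  0  1  2  0  1  2  0  1  2  0  1
G_C(25) = 1.
Combined Grundy value = 1 ⊕ 2 ⊕ 1 = 2.

2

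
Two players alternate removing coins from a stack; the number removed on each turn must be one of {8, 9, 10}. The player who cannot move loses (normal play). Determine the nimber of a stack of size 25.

n :  0  1  2  3  4  5  6  7  8  9 10 11 12 13 14 15 16 17 18 19 20 21 22 23 24 25
G :  0  0  0  0  0  0  0  0  1  1  1  1  1  1  1  1  2  2  0  0  0  0  0  0  0  0

0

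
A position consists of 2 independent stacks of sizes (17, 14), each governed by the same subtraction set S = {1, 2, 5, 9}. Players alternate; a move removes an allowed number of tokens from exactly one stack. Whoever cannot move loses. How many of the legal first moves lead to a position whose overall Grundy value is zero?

0

All stacks use S = {1, 2, 5, 9}:
n :  0  1  2  3  4  5  6  7  8  9 10 11 12 13 14 15 16 17
G :  0  1  2  0  1  2  0  1  2  3  0  1  2  0  1  2  0  1
Stack A: G(17) = 1.
Stack B: G(14) = 1.
Combined Grundy value = 1 ⊕ 1 = 0.
A winning move leaves total XOR = 0, i.e. changes one component's Grundy value g to g ⊕ X where X is the current total.
Stack A: target g' = 1⊕0 = 1, but every legal move changes the Grundy value (mex property), so 0 moves.
Stack B: target g' = 1⊕0 = 1, but every legal move changes the Grundy value (mex property), so 0 moves.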